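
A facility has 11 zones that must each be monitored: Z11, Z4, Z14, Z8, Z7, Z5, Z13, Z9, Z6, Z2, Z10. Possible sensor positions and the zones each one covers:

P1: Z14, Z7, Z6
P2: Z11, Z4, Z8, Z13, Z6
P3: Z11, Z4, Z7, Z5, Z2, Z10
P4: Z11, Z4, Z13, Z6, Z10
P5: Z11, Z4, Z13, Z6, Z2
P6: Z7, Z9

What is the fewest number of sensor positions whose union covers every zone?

4

P1, P2, P3, P6 together cover {Z11, Z4, Z14, Z8, Z7, Z5, Z13, Z9, Z6, Z2, Z10} — every zone.
No 3 of the 6 sensor positions cover everything (all 20 triples fall short), so 4 is minimum.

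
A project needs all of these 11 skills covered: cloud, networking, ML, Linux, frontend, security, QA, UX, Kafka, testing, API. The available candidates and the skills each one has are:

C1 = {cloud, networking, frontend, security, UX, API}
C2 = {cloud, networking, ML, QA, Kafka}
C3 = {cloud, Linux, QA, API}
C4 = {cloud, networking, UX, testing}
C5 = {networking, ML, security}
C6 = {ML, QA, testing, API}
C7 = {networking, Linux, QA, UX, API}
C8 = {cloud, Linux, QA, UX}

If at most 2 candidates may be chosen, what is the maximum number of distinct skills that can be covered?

9

Choosing C1, C2 covers {cloud, networking, ML, frontend, security, QA, UX, Kafka, API} — 9 skills.
No choice of 2 candidates does better; here Linux, testing are left uncovered.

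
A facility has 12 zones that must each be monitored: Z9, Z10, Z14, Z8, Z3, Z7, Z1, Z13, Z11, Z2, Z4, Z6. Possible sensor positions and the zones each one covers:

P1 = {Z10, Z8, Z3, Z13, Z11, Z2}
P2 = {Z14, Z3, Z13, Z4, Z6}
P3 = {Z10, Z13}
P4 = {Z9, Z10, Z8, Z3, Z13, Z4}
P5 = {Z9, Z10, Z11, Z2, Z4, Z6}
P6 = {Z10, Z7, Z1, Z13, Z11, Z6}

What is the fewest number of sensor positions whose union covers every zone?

4

P1, P2, P4, P6 together cover {Z9, Z10, Z14, Z8, Z3, Z7, Z1, Z13, Z11, Z2, Z4, Z6} — every zone.
No 3 of the 6 sensor positions cover everything (all 20 triples fall short), so 4 is minimum.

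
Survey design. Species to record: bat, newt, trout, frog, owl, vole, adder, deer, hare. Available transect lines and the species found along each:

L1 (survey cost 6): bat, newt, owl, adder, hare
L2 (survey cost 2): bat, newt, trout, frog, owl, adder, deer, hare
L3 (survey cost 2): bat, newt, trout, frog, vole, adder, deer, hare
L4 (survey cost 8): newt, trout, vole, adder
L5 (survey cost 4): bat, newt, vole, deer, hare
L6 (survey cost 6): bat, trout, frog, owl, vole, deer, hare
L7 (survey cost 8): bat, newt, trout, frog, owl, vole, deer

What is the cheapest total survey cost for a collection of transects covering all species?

L2, L3 cover every species at survey cost 2 + 2 = 4.
Any cover uses at least 2 transects; among all covering selections none totals below 4.

4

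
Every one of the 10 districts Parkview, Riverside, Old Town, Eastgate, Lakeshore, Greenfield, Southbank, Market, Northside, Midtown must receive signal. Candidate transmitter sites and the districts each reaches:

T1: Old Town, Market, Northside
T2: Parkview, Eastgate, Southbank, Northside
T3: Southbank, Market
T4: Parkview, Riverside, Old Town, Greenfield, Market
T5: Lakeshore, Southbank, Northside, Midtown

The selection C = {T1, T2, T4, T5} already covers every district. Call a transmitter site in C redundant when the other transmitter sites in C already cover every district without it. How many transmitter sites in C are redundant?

1

Drop T1: the rest still cover every district — redundant.
Drop T2: Eastgate uncovered — not redundant.
Drop T4: Riverside, Greenfield uncovered — not redundant.
Drop T5: Lakeshore, Midtown uncovered — not redundant.
1 redundant: T1.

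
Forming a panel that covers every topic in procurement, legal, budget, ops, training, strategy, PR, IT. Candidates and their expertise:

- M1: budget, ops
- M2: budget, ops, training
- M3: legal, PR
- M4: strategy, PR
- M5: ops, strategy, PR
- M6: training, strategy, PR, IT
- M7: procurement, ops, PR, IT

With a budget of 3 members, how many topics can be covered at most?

7

Choosing M1, M3, M6 covers {legal, budget, ops, training, strategy, PR, IT} — 7 topics.
No choice of 3 members does better; here procurement is left uncovered.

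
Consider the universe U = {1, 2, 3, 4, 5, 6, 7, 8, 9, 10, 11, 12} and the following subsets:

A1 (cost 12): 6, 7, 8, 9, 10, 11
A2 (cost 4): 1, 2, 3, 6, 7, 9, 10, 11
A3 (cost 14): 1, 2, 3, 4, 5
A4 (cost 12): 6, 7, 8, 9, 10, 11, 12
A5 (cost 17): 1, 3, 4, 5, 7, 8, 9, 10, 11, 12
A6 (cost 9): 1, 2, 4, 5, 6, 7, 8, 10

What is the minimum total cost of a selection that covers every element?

A2, A5 cover every element at cost 4 + 17 = 21.
Any cover uses at least 2 sets; among all covering selections none totals below 21.
Greedy by coverage-per-cost would pick A2, A6, A4 for 25 — worse than the optimum 21.

21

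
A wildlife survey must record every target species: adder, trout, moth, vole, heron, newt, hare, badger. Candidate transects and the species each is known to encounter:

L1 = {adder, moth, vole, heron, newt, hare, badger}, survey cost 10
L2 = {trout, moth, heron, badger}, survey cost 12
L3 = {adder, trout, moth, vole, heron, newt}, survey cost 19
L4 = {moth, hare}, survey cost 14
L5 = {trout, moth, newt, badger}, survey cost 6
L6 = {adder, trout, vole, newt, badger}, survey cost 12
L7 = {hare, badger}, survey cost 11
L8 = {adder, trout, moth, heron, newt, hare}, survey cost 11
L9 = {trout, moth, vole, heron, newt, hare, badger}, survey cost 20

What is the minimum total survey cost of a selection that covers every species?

16

L1, L5 cover every species at survey cost 10 + 6 = 16.
Any cover uses at least 2 transects; among all covering selections none totals below 16.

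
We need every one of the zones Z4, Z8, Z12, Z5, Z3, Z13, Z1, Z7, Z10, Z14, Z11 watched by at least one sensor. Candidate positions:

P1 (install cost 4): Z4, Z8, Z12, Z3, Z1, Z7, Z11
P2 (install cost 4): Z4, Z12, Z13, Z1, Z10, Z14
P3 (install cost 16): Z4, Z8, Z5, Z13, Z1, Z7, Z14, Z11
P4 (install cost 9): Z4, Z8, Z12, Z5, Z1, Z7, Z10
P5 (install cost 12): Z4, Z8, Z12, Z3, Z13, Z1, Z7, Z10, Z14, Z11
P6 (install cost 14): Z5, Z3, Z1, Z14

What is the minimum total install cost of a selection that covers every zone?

17

P1, P2, P4 cover every zone at install cost 4 + 4 + 9 = 17.
Any cover uses at least 2 sensor positions; among all covering selections none totals below 17.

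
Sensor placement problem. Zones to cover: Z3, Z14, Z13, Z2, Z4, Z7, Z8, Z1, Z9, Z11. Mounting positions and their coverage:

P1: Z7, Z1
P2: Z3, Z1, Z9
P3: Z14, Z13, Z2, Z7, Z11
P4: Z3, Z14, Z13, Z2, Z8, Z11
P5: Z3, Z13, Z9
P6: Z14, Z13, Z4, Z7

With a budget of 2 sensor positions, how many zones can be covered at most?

Choosing P1, P4 covers {Z3, Z14, Z13, Z2, Z7, Z8, Z1, Z11} — 8 zones.
No choice of 2 sensor positions does better; here Z4, Z9 are left uncovered.

8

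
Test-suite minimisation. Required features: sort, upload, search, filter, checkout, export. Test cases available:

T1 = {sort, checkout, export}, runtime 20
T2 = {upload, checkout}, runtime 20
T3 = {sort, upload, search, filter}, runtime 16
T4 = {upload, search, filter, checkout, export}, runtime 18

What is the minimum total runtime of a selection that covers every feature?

T3, T4 cover every feature at runtime 16 + 18 = 34.
Any cover uses at least 2 test cases; among all covering selections none totals below 34.

34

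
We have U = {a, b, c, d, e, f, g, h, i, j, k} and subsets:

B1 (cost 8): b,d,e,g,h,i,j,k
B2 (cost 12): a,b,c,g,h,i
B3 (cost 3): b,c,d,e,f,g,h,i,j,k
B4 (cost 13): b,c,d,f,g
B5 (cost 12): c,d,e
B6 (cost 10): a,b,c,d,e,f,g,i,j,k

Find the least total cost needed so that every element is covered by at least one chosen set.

13

B3, B6 cover every element at cost 3 + 10 = 13.
Any cover uses at least 2 sets; among all covering selections none totals below 13.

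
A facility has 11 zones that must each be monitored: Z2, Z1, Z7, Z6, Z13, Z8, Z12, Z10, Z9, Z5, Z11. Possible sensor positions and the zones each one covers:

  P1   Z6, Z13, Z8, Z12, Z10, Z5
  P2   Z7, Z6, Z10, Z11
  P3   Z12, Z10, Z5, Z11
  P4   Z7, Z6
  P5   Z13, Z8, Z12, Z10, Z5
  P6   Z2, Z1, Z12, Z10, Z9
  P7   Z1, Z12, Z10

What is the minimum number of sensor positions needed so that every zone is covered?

P1, P2, P6 together cover {Z2, Z1, Z7, Z6, Z13, Z8, Z12, Z10, Z9, Z5, Z11} — every zone.
No 2 of the 7 sensor positions cover everything (all 21 pairs fall short), so 3 is minimum.

3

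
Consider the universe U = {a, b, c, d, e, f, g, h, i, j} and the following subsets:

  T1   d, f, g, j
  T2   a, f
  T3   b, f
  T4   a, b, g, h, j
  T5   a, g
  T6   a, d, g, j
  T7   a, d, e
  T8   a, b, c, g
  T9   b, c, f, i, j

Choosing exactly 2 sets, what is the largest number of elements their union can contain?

8

Choosing T4, T9 covers {a, b, c, f, g, h, i, j} — 8 elements.
No choice of 2 sets does better; here d, e are left uncovered.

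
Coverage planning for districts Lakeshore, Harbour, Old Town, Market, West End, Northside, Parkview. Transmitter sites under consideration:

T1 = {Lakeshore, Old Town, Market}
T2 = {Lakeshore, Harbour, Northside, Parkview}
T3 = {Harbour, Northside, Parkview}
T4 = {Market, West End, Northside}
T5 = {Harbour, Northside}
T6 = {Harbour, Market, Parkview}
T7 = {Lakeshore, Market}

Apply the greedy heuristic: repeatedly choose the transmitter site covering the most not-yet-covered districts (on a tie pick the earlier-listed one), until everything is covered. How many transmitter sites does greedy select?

Pick 1: T2 covers 4 new districts (Lakeshore, Harbour, Northside, Parkview).
Pick 2: T1 covers 2 new districts (Old Town, Market).
Pick 3: T4 covers 1 new districts (West End).
Greedy uses 3 transmitter sites.

3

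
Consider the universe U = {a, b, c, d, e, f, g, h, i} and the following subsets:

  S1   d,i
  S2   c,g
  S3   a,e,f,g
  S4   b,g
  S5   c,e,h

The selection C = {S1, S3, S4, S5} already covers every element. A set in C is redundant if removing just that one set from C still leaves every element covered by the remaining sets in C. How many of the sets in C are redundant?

Drop S1: d, i uncovered — not redundant.
Drop S3: a, f uncovered — not redundant.
Drop S4: b uncovered — not redundant.
Drop S5: c, h uncovered — not redundant.
None of the sets in C is redundant.

0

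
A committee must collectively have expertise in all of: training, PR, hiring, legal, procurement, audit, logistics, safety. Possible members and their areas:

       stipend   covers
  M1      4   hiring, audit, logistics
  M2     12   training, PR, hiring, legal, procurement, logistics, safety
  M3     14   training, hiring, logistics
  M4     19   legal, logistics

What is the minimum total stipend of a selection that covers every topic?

16

M1, M2 cover every topic at stipend 4 + 12 = 16.
Any cover uses at least 2 members; among all covering selections none totals below 16.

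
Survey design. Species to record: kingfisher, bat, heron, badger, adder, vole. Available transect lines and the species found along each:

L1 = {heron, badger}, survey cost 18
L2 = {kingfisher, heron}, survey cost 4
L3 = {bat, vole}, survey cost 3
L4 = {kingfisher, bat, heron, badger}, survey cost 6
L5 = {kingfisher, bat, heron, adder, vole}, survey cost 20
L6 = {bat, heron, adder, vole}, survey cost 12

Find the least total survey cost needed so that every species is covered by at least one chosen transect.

L4, L6 cover every species at survey cost 6 + 12 = 18.
Any cover uses at least 2 transects; among all covering selections none totals below 18.
Greedy by coverage-per-survey cost would pick L3, L2, L4, L6 for 25 — worse than the optimum 18.

18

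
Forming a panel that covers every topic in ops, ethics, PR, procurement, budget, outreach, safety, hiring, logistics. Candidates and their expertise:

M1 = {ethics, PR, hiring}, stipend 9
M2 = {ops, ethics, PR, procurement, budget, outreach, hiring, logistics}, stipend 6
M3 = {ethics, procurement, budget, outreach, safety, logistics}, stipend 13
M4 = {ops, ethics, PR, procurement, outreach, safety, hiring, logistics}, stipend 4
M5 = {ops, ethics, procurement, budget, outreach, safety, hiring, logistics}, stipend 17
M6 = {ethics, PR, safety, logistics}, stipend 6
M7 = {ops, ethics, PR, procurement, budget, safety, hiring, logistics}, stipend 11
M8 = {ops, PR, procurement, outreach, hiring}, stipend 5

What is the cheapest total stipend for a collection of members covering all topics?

10

M2, M4 cover every topic at stipend 6 + 4 = 10.
Any cover uses at least 2 members; among all covering selections none totals below 10.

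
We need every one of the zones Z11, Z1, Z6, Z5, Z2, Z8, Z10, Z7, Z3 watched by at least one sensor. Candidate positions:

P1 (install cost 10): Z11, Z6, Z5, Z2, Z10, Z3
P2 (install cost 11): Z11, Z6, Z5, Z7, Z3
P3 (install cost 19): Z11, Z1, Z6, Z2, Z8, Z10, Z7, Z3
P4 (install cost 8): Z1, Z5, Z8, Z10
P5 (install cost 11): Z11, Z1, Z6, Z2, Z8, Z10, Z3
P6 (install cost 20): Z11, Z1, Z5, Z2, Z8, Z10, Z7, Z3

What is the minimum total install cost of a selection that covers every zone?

P2, P5 cover every zone at install cost 11 + 11 = 22.
Any cover uses at least 2 sensor positions; among all covering selections none totals below 22.

22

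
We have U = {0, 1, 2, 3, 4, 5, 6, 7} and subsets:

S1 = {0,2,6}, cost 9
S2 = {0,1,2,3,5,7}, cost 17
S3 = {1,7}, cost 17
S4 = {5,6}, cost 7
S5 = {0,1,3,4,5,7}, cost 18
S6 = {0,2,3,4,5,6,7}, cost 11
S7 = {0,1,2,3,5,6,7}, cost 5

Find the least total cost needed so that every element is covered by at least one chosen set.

16

S6, S7 cover every element at cost 11 + 5 = 16.
Any cover uses at least 2 sets; among all covering selections none totals below 16.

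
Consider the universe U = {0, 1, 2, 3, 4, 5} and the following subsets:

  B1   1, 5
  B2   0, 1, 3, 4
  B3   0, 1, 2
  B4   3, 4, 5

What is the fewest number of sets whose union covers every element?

B3, B4 together cover {0, 1, 2, 3, 4, 5} — every element.
No single set contains all 6 elements, so 2 is optimal.
Greedy (largest uncovered first) would take B2, B1, B3 — 3 sets — but 2 suffice.

2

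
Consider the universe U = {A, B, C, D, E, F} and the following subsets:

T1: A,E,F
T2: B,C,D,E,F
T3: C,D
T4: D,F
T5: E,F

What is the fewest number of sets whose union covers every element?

T1, T2 together cover {A, B, C, D, E, F} — every element.
No single set contains all 6 elements, so 2 is optimal.

2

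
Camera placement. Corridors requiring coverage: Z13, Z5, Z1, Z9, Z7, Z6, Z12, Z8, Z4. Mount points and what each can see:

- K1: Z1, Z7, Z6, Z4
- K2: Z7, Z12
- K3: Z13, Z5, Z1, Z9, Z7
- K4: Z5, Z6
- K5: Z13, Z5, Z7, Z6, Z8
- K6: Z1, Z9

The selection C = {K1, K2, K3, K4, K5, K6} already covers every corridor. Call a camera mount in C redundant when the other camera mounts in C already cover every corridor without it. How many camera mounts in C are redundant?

3

Drop K1: Z4 uncovered — not redundant.
Drop K2: Z12 uncovered — not redundant.
Drop K3: the rest still cover every corridor — redundant.
Drop K4: the rest still cover every corridor — redundant.
Drop K5: Z8 uncovered — not redundant.
Drop K6: the rest still cover every corridor — redundant.
3 redundant: K3, K4, K6.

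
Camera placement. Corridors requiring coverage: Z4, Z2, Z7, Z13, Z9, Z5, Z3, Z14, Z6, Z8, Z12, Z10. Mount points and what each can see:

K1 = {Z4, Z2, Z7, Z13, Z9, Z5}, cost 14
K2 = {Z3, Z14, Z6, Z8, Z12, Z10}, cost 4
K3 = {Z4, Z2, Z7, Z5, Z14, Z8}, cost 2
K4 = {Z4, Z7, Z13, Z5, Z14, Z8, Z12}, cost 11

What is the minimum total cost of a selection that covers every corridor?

K1, K2 cover every corridor at cost 14 + 4 = 18.
Any cover uses at least 2 camera mounts; among all covering selections none totals below 18.
Greedy by coverage-per-cost would pick K3, K2, K1 for 20 — worse than the optimum 18.

18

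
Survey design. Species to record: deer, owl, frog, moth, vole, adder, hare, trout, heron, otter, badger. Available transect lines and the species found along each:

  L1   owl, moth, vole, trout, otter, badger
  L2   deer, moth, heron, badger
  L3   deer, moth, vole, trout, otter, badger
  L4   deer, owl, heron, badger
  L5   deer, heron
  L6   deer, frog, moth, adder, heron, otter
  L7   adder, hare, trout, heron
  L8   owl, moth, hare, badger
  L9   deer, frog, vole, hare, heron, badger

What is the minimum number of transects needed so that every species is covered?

3

L1, L6, L7 together cover {deer, owl, frog, moth, vole, adder, hare, trout, heron, otter, badger} — every species.
No 2 of the 9 transects cover everything (all 36 pairs fall short), so 3 is minimum.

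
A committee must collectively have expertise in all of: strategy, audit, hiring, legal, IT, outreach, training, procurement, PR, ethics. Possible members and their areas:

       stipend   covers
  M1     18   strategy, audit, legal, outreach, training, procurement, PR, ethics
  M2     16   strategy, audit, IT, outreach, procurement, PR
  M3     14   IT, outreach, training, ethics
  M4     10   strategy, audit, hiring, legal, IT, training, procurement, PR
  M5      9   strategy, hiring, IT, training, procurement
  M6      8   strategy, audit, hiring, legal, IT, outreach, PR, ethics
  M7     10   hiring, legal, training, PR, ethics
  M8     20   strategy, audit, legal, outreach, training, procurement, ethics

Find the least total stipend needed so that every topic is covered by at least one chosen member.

17

M5, M6 cover every topic at stipend 9 + 8 = 17.
Any cover uses at least 2 members; among all covering selections none totals below 17.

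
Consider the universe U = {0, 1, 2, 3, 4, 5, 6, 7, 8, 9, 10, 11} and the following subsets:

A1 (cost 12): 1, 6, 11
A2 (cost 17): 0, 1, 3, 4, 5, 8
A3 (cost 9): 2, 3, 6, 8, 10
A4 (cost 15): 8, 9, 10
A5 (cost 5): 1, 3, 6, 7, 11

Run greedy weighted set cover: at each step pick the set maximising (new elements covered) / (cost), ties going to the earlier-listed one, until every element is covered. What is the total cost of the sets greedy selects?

46

Pick 1: A5 adds 5 new (1, 3, 6, 7, 11) at cost 5 (ratio 5/5).
Pick 2: A3 adds 3 new (2, 8, 10) at cost 9 (ratio 3/9).
Pick 3: A2 adds 3 new (0, 4, 5) at cost 17 (ratio 3/17).
Pick 4: A4 adds 1 new (9) at cost 15 (ratio 1/15).
Greedy total cost: 5 + 9 + 17 + 15 = 46.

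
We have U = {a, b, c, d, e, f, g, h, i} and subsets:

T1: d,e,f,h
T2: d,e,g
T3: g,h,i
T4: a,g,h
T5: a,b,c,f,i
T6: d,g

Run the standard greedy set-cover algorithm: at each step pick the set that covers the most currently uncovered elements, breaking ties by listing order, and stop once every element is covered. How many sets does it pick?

Pick 1: T5 covers 5 new elements (a, b, c, f, i).
Pick 2: T1 covers 3 new elements (d, e, h).
Pick 3: T2 covers 1 new elements (g).
Greedy uses 3 sets.

3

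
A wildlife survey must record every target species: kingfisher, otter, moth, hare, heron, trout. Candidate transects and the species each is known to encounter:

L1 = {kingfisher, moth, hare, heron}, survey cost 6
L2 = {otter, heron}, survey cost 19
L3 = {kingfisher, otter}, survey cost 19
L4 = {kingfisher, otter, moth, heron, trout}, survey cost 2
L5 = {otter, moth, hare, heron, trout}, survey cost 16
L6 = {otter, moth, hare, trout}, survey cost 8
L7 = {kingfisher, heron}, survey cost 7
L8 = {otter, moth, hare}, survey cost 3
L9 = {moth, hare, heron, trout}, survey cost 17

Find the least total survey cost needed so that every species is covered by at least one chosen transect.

L4, L8 cover every species at survey cost 2 + 3 = 5.
Any cover uses at least 2 transects; among all covering selections none totals below 5.

5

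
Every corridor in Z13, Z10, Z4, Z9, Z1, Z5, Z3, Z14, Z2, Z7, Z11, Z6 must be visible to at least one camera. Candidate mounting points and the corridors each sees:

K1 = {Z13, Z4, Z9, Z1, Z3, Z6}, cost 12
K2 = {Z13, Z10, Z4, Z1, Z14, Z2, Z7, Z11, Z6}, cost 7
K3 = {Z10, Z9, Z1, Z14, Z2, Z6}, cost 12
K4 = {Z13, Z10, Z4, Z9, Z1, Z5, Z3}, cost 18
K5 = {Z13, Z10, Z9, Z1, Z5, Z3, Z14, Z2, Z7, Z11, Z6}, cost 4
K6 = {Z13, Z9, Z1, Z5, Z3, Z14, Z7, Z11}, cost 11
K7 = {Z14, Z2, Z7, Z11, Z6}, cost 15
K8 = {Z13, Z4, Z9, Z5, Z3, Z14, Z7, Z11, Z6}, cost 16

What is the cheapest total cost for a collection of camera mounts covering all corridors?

K2, K5 cover every corridor at cost 7 + 4 = 11.
Any cover uses at least 2 camera mounts; among all covering selections none totals below 11.

11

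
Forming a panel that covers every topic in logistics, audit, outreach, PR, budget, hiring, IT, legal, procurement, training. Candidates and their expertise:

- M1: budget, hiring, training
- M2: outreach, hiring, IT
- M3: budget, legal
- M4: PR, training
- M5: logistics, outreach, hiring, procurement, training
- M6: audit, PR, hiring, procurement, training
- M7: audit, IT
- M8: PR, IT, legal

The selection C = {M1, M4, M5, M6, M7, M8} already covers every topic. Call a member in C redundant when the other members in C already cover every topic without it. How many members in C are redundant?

Drop M1: budget uncovered — not redundant.
Drop M4: the rest still cover every topic — redundant.
Drop M5: logistics, outreach uncovered — not redundant.
Drop M6: the rest still cover every topic — redundant.
Drop M7: the rest still cover every topic — redundant.
Drop M8: legal uncovered — not redundant.
3 redundant: M4, M6, M7.

3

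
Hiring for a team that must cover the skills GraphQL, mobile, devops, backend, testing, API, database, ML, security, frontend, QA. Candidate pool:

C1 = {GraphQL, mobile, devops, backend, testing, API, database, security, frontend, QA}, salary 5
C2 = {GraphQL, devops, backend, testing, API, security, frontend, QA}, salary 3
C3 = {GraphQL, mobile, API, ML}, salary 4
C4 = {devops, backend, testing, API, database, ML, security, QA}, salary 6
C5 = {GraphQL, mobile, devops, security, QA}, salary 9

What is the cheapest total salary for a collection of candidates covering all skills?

C1, C3 cover every skill at salary 5 + 4 = 9.
Any cover uses at least 2 candidates; among all covering selections none totals below 9.
Greedy by coverage-per-salary would pick C2, C3, C1 for 12 — worse than the optimum 9.

9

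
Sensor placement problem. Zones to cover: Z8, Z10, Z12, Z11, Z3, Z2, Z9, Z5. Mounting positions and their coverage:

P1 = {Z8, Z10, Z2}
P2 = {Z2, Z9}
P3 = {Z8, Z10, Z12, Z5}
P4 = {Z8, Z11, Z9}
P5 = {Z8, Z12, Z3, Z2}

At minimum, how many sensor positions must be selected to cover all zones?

3

P3, P4, P5 together cover {Z8, Z10, Z12, Z11, Z3, Z2, Z9, Z5} — every zone.
No 2 of the 5 sensor positions cover everything (all 10 pairs fall short), so 3 is minimum.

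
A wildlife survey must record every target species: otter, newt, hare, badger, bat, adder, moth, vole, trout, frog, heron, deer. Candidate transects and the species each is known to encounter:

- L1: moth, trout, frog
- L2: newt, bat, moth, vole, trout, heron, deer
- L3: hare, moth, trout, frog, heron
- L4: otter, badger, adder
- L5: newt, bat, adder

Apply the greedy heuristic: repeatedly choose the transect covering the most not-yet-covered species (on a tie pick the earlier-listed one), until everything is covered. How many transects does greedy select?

Pick 1: L2 covers 7 new species (newt, bat, moth, vole, trout, heron, deer).
Pick 2: L4 covers 3 new species (otter, badger, adder).
Pick 3: L3 covers 2 new species (hare, frog).
Greedy uses 3 transects.

3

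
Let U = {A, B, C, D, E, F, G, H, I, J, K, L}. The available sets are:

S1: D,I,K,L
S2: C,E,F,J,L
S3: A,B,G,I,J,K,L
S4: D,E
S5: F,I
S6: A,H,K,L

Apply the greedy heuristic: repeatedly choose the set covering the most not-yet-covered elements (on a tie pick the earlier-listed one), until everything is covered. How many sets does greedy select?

4

Pick 1: S3 covers 7 new elements (A, B, G, I, J, K, L).
Pick 2: S2 covers 3 new elements (C, E, F).
Pick 3: S1 covers 1 new elements (D).
Pick 4: S6 covers 1 new elements (H).
Greedy uses 4 sets.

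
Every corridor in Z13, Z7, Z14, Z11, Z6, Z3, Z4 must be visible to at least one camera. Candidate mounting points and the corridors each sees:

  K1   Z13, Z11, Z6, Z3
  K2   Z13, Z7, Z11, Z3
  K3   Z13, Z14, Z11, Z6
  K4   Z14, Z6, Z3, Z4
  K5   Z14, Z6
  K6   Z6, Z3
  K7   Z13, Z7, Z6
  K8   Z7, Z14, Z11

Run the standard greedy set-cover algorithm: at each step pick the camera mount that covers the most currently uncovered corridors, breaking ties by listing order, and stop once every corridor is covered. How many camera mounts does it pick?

3

Pick 1: K1 covers 4 new corridors (Z13, Z11, Z6, Z3).
Pick 2: K4 covers 2 new corridors (Z14, Z4).
Pick 3: K2 covers 1 new corridors (Z7).
Greedy uses 3 camera mounts. (The true minimum is 2.)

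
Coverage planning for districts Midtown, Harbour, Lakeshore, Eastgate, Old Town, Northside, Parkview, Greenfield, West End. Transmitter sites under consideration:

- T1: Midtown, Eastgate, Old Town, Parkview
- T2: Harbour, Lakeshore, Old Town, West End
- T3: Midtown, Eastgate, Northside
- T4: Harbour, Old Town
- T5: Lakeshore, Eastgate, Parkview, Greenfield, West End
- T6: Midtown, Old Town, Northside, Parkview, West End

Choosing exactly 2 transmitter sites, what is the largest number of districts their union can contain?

Choosing T5, T6 covers {Midtown, Lakeshore, Eastgate, Old Town, Northside, Parkview, Greenfield, West End} — 8 districts.
No choice of 2 transmitter sites does better; here Harbour is left uncovered.

8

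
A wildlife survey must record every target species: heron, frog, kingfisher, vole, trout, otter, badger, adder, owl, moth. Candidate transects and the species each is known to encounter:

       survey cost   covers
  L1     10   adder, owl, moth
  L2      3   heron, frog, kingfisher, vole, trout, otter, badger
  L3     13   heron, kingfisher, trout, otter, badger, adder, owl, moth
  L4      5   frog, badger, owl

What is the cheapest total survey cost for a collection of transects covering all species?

13

L1, L2 cover every species at survey cost 10 + 3 = 13.
Any cover uses at least 2 transects; among all covering selections none totals below 13.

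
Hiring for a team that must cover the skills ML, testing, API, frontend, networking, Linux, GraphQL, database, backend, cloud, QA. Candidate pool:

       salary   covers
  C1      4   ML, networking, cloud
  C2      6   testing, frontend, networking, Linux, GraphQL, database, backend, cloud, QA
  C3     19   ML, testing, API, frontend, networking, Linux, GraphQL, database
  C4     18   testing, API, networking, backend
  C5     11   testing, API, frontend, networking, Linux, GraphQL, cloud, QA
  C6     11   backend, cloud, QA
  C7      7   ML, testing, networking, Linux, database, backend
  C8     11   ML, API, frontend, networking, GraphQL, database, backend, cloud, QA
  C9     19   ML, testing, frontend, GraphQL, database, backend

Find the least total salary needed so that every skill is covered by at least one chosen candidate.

C2, C8 cover every skill at salary 6 + 11 = 17.
Any cover uses at least 2 candidates; among all covering selections none totals below 17.
Greedy by coverage-per-salary would pick C2, C1, C5 for 21 — worse than the optimum 17.

17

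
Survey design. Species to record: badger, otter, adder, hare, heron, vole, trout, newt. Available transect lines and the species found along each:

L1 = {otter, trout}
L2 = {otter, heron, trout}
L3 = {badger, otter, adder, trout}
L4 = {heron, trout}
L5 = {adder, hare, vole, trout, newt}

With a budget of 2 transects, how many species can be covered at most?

7

Choosing L2, L5 covers {otter, adder, hare, heron, vole, trout, newt} — 7 species.
No choice of 2 transects does better; here badger is left uncovered.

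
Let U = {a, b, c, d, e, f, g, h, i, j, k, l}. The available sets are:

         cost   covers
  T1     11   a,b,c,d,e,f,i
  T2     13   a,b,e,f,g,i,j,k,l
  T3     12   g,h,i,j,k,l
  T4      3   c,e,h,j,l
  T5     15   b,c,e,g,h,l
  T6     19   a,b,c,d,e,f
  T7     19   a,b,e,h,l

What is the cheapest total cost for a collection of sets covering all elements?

T1, T3 cover every element at cost 11 + 12 = 23.
Any cover uses at least 2 sets; among all covering selections none totals below 23.

23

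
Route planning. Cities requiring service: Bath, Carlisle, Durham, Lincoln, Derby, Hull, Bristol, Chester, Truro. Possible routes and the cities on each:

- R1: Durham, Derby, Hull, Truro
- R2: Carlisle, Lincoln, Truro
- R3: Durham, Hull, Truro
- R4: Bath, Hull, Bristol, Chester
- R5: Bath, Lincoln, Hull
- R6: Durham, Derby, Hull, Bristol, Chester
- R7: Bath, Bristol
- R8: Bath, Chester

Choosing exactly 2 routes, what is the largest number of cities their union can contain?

Choosing R2, R6 covers {Carlisle, Durham, Lincoln, Derby, Hull, Bristol, Chester, Truro} — 8 cities.
No choice of 2 routes does better; here Bath is left uncovered.

8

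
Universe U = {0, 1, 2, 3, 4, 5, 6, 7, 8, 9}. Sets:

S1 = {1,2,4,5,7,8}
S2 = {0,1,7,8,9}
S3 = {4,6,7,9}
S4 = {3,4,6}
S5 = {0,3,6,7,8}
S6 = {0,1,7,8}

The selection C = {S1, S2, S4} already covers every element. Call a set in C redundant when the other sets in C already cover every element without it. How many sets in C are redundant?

Drop S1: 2, 5 uncovered — not redundant.
Drop S2: 0, 9 uncovered — not redundant.
Drop S4: 3, 6 uncovered — not redundant.
None of the sets in C is redundant.

0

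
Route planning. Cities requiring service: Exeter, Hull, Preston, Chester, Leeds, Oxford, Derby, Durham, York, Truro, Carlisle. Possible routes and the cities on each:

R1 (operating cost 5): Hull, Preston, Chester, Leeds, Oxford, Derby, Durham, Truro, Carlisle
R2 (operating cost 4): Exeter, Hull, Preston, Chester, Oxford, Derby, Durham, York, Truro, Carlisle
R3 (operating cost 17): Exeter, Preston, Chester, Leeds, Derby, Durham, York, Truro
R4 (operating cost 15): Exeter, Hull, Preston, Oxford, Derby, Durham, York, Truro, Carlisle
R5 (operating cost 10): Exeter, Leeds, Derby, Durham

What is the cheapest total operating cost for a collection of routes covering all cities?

9

R1, R2 cover every city at operating cost 5 + 4 = 9.
Any cover uses at least 2 routes; among all covering selections none totals below 9.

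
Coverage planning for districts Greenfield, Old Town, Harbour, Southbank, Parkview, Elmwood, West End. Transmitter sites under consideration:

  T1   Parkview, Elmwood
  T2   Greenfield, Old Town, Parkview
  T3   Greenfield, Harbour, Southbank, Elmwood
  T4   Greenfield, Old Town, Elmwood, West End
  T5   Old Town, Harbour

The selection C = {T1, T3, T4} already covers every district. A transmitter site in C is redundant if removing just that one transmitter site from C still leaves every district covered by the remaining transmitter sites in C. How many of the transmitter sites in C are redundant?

Drop T1: Parkview uncovered — not redundant.
Drop T3: Harbour, Southbank uncovered — not redundant.
Drop T4: Old Town, West End uncovered — not redundant.
None of the transmitter sites in C is redundant.

0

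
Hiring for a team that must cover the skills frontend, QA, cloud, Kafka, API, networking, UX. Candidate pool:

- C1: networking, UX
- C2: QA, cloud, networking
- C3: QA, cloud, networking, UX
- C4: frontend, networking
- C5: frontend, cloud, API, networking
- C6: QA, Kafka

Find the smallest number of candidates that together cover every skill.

C1, C5, C6 together cover {frontend, QA, cloud, Kafka, API, networking, UX} — every skill.
No 2 of the 6 candidates cover everything (all 15 pairs fall short), so 3 is minimum.

3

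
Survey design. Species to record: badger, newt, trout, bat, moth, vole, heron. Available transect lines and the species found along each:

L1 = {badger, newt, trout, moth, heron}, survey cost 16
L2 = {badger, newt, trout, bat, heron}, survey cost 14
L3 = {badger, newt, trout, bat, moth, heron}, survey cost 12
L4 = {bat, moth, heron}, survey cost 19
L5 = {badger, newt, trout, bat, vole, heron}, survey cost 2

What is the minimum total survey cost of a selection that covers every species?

14

L3, L5 cover every species at survey cost 12 + 2 = 14.
Any cover uses at least 2 transects; among all covering selections none totals below 14.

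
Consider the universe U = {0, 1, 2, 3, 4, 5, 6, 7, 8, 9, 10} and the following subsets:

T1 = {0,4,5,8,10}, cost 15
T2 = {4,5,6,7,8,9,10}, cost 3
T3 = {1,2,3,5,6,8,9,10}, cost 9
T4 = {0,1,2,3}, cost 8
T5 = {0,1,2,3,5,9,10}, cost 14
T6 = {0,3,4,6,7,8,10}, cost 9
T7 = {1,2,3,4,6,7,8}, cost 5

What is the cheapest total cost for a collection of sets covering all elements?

11

T2, T4 cover every element at cost 3 + 8 = 11.
Any cover uses at least 2 sets; among all covering selections none totals below 11.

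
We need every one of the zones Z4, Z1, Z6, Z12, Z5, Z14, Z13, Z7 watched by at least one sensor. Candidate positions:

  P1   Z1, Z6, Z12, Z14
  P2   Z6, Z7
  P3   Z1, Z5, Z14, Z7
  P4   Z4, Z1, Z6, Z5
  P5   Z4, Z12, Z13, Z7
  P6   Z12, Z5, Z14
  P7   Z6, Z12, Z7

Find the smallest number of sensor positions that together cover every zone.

3

P1, P3, P5 together cover {Z4, Z1, Z6, Z12, Z5, Z14, Z13, Z7} — every zone.
No 2 of the 7 sensor positions cover everything (all 21 pairs fall short), so 3 is minimum.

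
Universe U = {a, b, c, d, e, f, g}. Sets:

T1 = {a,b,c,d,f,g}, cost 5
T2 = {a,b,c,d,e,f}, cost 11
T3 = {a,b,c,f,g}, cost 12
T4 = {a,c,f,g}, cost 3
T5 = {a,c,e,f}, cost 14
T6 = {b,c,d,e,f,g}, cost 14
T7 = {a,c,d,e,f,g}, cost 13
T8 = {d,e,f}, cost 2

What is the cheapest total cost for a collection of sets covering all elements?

7

T1, T8 cover every element at cost 5 + 2 = 7.
Any cover uses at least 2 sets; among all covering selections none totals below 7.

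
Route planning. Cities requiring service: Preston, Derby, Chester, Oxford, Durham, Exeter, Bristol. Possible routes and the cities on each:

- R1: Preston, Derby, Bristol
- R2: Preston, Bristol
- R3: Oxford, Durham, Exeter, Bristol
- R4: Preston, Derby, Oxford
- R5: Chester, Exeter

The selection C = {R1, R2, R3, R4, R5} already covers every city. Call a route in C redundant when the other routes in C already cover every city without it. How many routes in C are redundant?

3

Drop R1: the rest still cover every city — redundant.
Drop R2: the rest still cover every city — redundant.
Drop R3: Durham uncovered — not redundant.
Drop R4: the rest still cover every city — redundant.
Drop R5: Chester uncovered — not redundant.
3 redundant: R1, R2, R4.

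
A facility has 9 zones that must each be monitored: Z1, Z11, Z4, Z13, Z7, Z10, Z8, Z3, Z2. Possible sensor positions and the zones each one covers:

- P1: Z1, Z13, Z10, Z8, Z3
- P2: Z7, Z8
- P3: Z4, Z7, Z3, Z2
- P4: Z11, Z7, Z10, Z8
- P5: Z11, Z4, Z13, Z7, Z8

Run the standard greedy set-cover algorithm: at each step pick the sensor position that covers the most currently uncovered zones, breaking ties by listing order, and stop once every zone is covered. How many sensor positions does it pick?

3

Pick 1: P1 covers 5 new zones (Z1, Z13, Z10, Z8, Z3).
Pick 2: P3 covers 3 new zones (Z4, Z7, Z2).
Pick 3: P4 covers 1 new zones (Z11).
Greedy uses 3 sensor positions.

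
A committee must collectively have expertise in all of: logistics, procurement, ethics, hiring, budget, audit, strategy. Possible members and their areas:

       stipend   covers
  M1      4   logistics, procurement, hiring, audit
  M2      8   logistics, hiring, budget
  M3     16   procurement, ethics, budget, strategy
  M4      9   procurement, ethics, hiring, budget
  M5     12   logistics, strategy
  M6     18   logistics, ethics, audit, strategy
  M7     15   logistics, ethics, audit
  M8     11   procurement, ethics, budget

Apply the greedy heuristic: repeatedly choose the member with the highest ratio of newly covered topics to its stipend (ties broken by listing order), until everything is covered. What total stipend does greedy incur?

Pick 1: M1 adds 4 new (logistics, procurement, hiring, audit) at stipend 4 (ratio 4/4).
Pick 2: M4 adds 2 new (ethics, budget) at stipend 9 (ratio 2/9).
Pick 3: M5 adds 1 new (strategy) at stipend 12 (ratio 1/12).
Greedy total stipend: 4 + 9 + 12 = 25. (The true optimum is 20, so greedy overshoots here.)

25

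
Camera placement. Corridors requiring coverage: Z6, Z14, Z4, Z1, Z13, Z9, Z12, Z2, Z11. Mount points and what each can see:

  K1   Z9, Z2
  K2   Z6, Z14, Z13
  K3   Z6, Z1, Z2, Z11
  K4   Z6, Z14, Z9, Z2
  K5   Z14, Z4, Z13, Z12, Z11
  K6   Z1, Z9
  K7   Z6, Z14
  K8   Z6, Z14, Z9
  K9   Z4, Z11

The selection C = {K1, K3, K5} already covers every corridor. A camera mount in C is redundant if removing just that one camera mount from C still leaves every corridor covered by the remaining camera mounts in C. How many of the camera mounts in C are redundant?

Drop K1: Z9 uncovered — not redundant.
Drop K3: Z6, Z1 uncovered — not redundant.
Drop K5: Z14, Z4, Z13, Z12 uncovered — not redundant.
None of the camera mounts in C is redundant.

0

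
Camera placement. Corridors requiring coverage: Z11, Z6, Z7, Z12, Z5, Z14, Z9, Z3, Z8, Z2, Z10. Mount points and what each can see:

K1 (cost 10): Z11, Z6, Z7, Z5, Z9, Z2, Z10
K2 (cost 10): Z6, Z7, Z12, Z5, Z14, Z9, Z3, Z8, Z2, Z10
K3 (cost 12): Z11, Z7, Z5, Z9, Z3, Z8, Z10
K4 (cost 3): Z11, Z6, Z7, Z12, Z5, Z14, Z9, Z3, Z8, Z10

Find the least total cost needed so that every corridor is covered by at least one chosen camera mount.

13

K1, K4 cover every corridor at cost 10 + 3 = 13.
Any cover uses at least 2 camera mounts; among all covering selections none totals below 13.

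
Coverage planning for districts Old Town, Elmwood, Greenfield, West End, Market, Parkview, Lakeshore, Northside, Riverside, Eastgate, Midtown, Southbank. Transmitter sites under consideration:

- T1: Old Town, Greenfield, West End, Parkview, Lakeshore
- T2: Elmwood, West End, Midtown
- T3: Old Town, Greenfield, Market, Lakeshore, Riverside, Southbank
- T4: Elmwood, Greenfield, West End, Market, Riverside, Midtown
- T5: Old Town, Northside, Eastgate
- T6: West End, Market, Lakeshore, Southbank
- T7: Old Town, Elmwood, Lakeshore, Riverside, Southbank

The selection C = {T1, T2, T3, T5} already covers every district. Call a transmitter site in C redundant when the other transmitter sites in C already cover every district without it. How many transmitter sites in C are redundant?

0

Drop T1: Parkview uncovered — not redundant.
Drop T2: Elmwood, Midtown uncovered — not redundant.
Drop T3: Market, Riverside, Southbank uncovered — not redundant.
Drop T5: Northside, Eastgate uncovered — not redundant.
None of the transmitter sites in C is redundant.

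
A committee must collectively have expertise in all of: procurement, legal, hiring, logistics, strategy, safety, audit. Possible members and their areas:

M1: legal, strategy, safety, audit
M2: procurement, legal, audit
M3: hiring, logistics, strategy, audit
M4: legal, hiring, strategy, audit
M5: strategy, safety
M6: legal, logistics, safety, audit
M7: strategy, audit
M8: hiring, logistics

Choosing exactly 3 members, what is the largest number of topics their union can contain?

7

Choosing M1, M2, M3 covers {procurement, legal, hiring, logistics, strategy, safety, audit} — 7 topics.
That is all 7 topics.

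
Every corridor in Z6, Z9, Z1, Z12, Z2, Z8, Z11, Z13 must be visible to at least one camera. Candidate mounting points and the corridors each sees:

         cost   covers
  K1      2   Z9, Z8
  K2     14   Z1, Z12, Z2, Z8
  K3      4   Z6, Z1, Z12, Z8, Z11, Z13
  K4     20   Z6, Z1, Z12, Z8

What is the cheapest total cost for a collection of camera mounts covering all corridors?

K1, K2, K3 cover every corridor at cost 2 + 14 + 4 = 20.
Any cover uses at least 3 camera mounts; among all covering selections none totals below 20.

20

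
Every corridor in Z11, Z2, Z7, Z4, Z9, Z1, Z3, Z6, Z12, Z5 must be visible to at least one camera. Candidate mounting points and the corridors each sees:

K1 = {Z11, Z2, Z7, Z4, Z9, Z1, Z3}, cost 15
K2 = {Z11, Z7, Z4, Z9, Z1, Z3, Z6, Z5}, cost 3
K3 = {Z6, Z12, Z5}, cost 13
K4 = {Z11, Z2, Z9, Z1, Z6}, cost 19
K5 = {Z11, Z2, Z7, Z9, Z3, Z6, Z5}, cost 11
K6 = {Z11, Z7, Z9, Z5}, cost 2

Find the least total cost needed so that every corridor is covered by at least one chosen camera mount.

27

K2, K3, K5 cover every corridor at cost 3 + 13 + 11 = 27.
Any cover uses at least 2 camera mounts; among all covering selections none totals below 27.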